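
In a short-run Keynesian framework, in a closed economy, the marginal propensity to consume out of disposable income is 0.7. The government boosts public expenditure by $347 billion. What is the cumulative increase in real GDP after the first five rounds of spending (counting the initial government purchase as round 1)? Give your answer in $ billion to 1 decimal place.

Round 1 adds ΔG = $347 billion; each later round is MPC = 0.7 times the previous.
After 5 rounds: 347 + 242.9 + 170.03 + 119.021 + 83.3147 = ΔG·(1 − c^5)/(1 − c) = 347 × (1 − 0.16807)/0.3 ≈ $962.3 billion.

$962.3 billion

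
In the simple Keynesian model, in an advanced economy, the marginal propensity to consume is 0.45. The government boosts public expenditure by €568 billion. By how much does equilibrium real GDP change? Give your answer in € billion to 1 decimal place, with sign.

Expenditure multiplier = 1/(1 − MPC) = 1/(1 − 0.45) = 1/0.55 ≈ 1.818.
ΔY = k × ΔG = (+€568 billion) / 0.55 ≈ +€1,032.7 billion.

+€1,032.7 billion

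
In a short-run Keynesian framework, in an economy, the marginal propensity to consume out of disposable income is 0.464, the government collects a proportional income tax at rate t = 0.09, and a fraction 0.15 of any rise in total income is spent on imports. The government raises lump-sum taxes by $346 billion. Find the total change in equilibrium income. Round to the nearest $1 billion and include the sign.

−$221 billion

A lump-sum tax change of +$346 billion shifts disposable income by −$346 billion; first-round consumption changes by −c × ΔT = −0.464 × (+$346 billion) = −$160.544 billion.
Expenditure multiplier = 1/(1 − c(1−t) + m) = 1/(1 − 0.464×0.91 + 0.15) = 1/0.72776 ≈ 1.374.
The tax multiplier is −c × k ≈ −0.638, so ΔY = k × (−c·ΔT) = (−$160.544 billion) / 0.72776 ≈ −$221 billion.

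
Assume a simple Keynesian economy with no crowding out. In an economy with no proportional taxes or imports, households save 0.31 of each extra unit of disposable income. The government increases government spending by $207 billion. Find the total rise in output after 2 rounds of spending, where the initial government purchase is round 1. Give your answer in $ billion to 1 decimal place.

MPC = 1 − MPS = 1 − 0.31 = 0.69.
Round 1 adds ΔG = $207 billion; each later round is MPC = 0.69 times the previous.
After 2 rounds: 207 + 142.83 = ΔG·(1 − c^2)/(1 − c) = 207 × (1 − 0.4761)/0.31 ≈ $349.8 billion.

$349.8 billion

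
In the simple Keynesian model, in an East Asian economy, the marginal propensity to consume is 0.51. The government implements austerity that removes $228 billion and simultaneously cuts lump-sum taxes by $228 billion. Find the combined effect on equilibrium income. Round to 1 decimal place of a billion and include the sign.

−$228.0 billion

Expenditure multiplier = 1/(1 − MPC) = 1/(1 − 0.51) = 1/0.49 ≈ 2.041.
ΔG contributes k·ΔG = (−$228 billion) / 0.49 ≈ −$465.3 billion.
ΔT of −$228 billion changes first-round spending by −c·ΔT = +$116.28 billion, contributing k·(−c·ΔT) = (+$116.28 billion) / 0.49 ≈ +$237.3 billion.
With ΔG = ΔT and no other leakages, the balanced-budget multiplier is 1, so ΔY = ΔG = −$228 billion.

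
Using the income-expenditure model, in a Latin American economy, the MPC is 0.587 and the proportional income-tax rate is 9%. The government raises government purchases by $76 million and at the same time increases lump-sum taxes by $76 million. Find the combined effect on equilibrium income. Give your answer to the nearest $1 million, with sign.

Expenditure multiplier = 1/(1 − c(1−t)) = 1/(1 − 0.587×0.91) = 1/0.46583 ≈ 2.147.
ΔG contributes k·ΔG = (+$76 million) / 0.46583 ≈ +$163.1 million.
ΔT of +$76 million changes first-round spending by −c·ΔT = −$44.612 million, contributing k·(−c·ΔT) = (−$44.612 million) / 0.46583 ≈ −$95.8 million.
Net ΔY = k(ΔG − c·ΔT) = (+$31.388 million) / 0.46583 ≈ +$67 million.

+$67 million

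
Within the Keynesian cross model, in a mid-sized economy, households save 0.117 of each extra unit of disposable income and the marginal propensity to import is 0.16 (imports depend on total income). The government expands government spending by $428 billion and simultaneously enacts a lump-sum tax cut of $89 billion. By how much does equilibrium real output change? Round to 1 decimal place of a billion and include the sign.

MPC = 1 − MPS = 1 − 0.117 = 0.883.
Expenditure multiplier = 1/(1 − c + m) = 1/(1 − 0.883 + 0.16) = 1/0.277 ≈ 3.61.
ΔG contributes k·ΔG = (+$428 billion) / 0.277 ≈ +$1,545.1 billion.
ΔT of −$89 billion changes first-round spending by −c·ΔT = +$78.587 billion, contributing k·(−c·ΔT) = (+$78.587 billion) / 0.277 ≈ +$283.7 billion.
Net ΔY = k(ΔG − c·ΔT) = (+$506.587 billion) / 0.277 ≈ +$1,828.8 billion.

+$1,828.8 billion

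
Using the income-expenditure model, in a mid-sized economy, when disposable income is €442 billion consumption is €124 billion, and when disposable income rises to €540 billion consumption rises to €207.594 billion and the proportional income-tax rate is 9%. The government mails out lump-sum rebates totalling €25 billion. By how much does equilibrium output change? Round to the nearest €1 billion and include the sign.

MPC = ΔC/ΔYd = (207.594 − 124)/(540 − 442) = 83.594/98 = 0.853.
A lump-sum tax change of −€25 billion shifts disposable income by +€25 billion; first-round consumption changes by −c × ΔT = −0.853 × (−€25 billion) = +€21.325 billion.
Expenditure multiplier = 1/(1 − c(1−t)) = 1/(1 − 0.853×0.91) = 1/0.22377 ≈ 4.469.
The tax multiplier is −c × k ≈ −3.812, so ΔY = k × (−c·ΔT) = (+€21.325 billion) / 0.22377 ≈ +€95 billion.

+€95 billion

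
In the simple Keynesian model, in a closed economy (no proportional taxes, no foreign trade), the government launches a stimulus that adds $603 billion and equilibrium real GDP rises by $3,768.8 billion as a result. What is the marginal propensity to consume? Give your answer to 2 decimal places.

Implied spending multiplier k = ΔY/ΔG = 3,768.8/603 ≈ 6.2501.
Since k = 1/(1 − MPC), MPC = 1 − 1/k = 1 − ΔG/ΔY = 1 − 603/3,768.8 ≈ 0.84.

0.84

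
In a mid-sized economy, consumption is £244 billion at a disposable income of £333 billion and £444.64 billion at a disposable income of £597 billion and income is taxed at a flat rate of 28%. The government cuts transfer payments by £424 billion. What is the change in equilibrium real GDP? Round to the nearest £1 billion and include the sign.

−£712 billion

MPC = ΔC/ΔYd = (444.64 − 244)/(597 − 333) = 200.64/264 = 0.76.
The transfer change shifts disposable income by −£424 billion, so first-round consumption changes by c·ΔTR = 0.76 × (−£424 billion) = −£322.24 billion.
Expenditure multiplier = 1/(1 − c(1−t)) = 1/(1 − 0.76×0.72) = 1/0.4528 ≈ 2.208.
The transfer multiplier is c × k ≈ 1.678, so ΔY = k × (c·ΔTR) = (−£322.24 billion) / 0.4528 ≈ −£712 billion.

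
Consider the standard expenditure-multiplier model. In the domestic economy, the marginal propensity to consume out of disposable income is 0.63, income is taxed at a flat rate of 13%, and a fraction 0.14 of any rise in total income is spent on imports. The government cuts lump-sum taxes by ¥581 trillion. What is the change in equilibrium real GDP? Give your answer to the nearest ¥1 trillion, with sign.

+¥618 trillion

A lump-sum tax change of −¥581 trillion shifts disposable income by +¥581 trillion; first-round consumption changes by −c × ΔT = −0.63 × (−¥581 trillion) = +¥366.03 trillion.
Expenditure multiplier = 1/(1 − c(1−t) + m) = 1/(1 − 0.63×0.87 + 0.14) = 1/0.5919 ≈ 1.689.
The tax multiplier is −c × k ≈ −1.064, so ΔY = k × (−c·ΔT) = (+¥366.03 trillion) / 0.5919 ≈ +¥618 trillion.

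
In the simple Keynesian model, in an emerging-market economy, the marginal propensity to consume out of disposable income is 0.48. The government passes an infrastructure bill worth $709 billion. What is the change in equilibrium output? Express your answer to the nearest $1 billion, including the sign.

+$1,363 billion

Spending multiplier = 1/(1 − MPC) = 1/(1 − 0.48) = 1/0.52 ≈ 1.923.
ΔY = k × ΔG = (+$709 billion) / 0.52 ≈ +$1,363 billion.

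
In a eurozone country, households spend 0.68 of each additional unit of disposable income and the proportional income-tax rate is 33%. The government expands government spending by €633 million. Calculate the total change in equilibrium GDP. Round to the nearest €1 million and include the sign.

+€1,163 million

Expenditure multiplier = 1/(1 − c(1−t)) = 1/(1 − 0.68×0.67) = 1/0.5444 ≈ 1.837.
ΔY = k × ΔG = (+€633 million) / 0.5444 ≈ +€1,163 million.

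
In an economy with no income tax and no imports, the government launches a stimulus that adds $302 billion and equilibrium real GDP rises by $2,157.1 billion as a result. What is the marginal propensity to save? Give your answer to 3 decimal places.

0.140

Implied spending multiplier k = ΔY/ΔG = 2,157.1/302 ≈ 7.1427.
Since k = 1/(1 − MPC), MPC = 1 − 1/k = 1 − ΔG/ΔY = 1 − 302/2,157.1 ≈ 0.860.
MPS = 1 − MPC = 0.140.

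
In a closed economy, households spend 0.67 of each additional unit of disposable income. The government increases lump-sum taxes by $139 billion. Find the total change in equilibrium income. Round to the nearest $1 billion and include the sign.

A lump-sum tax change of +$139 billion shifts disposable income by −$139 billion; first-round consumption changes by −c × ΔT = −0.67 × (+$139 billion) = −$93.13 billion.
Expenditure multiplier = 1/(1 − MPC) = 1/(1 − 0.67) = 1/0.33 ≈ 3.03.
The tax multiplier is −c × k ≈ −2.03, so ΔY = k × (−c·ΔT) = (−$93.13 billion) / 0.33 ≈ −$282 billion.

−$282 billion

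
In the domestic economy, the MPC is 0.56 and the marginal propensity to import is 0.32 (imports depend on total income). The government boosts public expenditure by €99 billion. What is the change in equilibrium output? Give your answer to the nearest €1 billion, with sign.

Spending multiplier = 1/(1 − c + m) = 1/(1 − 0.56 + 0.32) = 1/0.76 ≈ 1.316.
ΔY = k × ΔG = (+€99 billion) / 0.76 ≈ +€130 billion.

+€130 billion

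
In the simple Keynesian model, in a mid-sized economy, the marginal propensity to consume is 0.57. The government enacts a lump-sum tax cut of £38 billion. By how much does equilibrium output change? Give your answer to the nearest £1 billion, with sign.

A lump-sum tax change of −£38 billion shifts disposable income by +£38 billion; first-round consumption changes by −c × ΔT = −0.57 × (−£38 billion) = +£21.66 billion.
Expenditure multiplier = 1/(1 − MPC) = 1/(1 − 0.57) = 1/0.43 ≈ 2.326.
The tax multiplier is −c × k ≈ −1.326, so ΔY = k × (−c·ΔT) = (+£21.66 billion) / 0.43 ≈ +£50 billion.

+£50 billion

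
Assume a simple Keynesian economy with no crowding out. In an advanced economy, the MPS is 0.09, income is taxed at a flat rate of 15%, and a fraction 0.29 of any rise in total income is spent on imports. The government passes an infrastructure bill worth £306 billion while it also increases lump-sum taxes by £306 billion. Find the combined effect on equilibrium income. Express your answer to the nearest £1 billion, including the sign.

MPC = 1 − MPS = 1 − 0.09 = 0.91.
Expenditure multiplier = 1/(1 − c(1−t) + m) = 1/(1 − 0.91×0.85 + 0.29) = 1/0.5165 ≈ 1.936.
ΔG contributes k·ΔG = (+£306 billion) / 0.5165 ≈ +£592.4 billion.
ΔT of +£306 billion changes first-round spending by −c·ΔT = −£278.46 billion, contributing k·(−c·ΔT) = (−£278.46 billion) / 0.5165 ≈ −£539.1 billion.
Net ΔY = k(ΔG − c·ΔT) = (+£27.54 billion) / 0.5165 ≈ +£53 billion.

+£53 billion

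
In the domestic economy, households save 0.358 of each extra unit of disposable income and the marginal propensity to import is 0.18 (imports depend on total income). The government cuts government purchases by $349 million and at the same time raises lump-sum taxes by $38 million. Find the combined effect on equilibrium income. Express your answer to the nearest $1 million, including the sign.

MPC = 1 − MPS = 1 − 0.358 = 0.642.
Expenditure multiplier = 1/(1 − c + m) = 1/(1 − 0.642 + 0.18) = 1/0.538 ≈ 1.859.
ΔG contributes k·ΔG = (−$349 million) / 0.538 ≈ −$648.7 million.
ΔT of +$38 million changes first-round spending by −c·ΔT = −$24.396 million, contributing k·(−c·ΔT) = (−$24.396 million) / 0.538 ≈ −$45.3 million.
Net ΔY = k(ΔG − c·ΔT) = (−$373.396 million) / 0.538 ≈ −$694 million.

−$694 million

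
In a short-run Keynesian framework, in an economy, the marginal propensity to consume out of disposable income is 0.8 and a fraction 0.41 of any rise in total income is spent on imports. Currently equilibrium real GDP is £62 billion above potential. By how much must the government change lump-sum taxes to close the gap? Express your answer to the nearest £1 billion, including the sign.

+£47 billion

Spending multiplier = 1/(1 − c + m) = 1/(1 − 0.8 + 0.41) = 1/0.61 ≈ 1.639.
Tax multiplier = −c·k = −0.8/0.61 ≈ −1.311. Need ΔY = −£62 billion, so ΔT = ΔY/(−c·k) = −(−£62 billion) × 0.61 / 0.8 ≈ +£47 billion.
The government should raise lump-sum taxes by £47 billion.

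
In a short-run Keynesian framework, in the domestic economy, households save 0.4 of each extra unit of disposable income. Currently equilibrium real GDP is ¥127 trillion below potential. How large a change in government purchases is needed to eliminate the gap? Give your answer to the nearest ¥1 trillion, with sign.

+¥51 trillion

MPC = 1 − MPS = 1 − 0.4 = 0.6.
Spending multiplier = 1/(1 − MPC) = 1/(1 − 0.6) = 1/0.4 = 2.5.
Need ΔY = +¥127 trillion, so ΔG = ΔY/k = (+¥127 trillion) × 0.4 ≈ +¥51 trillion.
The government should increase government purchases by ¥51 trillion.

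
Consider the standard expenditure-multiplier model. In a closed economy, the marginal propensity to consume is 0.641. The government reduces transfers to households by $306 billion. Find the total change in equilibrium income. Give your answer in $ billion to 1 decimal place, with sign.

−$546.4 billion

The transfer change shifts disposable income by −$306 billion, so first-round consumption changes by c·ΔTR = 0.641 × (−$306 billion) = −$196.146 billion.
Expenditure multiplier = 1/(1 − MPC) = 1/(1 − 0.641) = 1/0.359 ≈ 2.786.
The transfer multiplier is c × k ≈ 1.786, so ΔY = k × (c·ΔTR) = (−$196.146 billion) / 0.359 ≈ −$546.4 billion.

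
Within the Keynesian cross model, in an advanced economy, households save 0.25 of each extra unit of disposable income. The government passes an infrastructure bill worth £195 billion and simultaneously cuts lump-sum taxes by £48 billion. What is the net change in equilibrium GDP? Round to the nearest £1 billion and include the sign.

+£924 billion

MPC = 1 − MPS = 1 − 0.25 = 0.75.
Expenditure multiplier = 1/(1 − MPC) = 1/(1 − 0.75) = 1/0.25 = 4.
ΔG contributes k·ΔG = (+£195 billion) / 0.25 = +£780 billion.
ΔT of −£48 billion changes first-round spending by −c·ΔT = +£36 billion, contributing k·(−c·ΔT) = (+£36 billion) / 0.25 = +£144 billion.
Net ΔY = k(ΔG − c·ΔT) = (+£231 billion) / 0.25 = +£924 billion.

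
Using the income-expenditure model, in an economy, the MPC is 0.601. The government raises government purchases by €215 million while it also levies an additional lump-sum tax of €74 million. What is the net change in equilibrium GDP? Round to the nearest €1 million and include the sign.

+€427 million

Expenditure multiplier = 1/(1 − MPC) = 1/(1 − 0.601) = 1/0.399 ≈ 2.506.
ΔG contributes k·ΔG = (+€215 million) / 0.399 ≈ +€538.8 million.
ΔT of +€74 million changes first-round spending by −c·ΔT = −€44.474 million, contributing k·(−c·ΔT) = (−€44.474 million) / 0.399 ≈ −€111.5 million.
Net ΔY = k(ΔG − c·ΔT) = (+€170.526 million) / 0.399 ≈ +€427 million.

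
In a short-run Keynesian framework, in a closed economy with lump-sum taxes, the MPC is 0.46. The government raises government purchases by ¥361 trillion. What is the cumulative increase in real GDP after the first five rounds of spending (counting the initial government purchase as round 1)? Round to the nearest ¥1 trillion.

Round 1 adds ΔG = ¥361 trillion; each later round is MPC = 0.46 times the previous.
After 5 rounds: 361 + 166.06 + 76.3876 + 35.138296 + 16.16361616 = ΔG·(1 − c^5)/(1 − c) = 361 × (1 − 0.0205962976)/0.54 ≈ ¥655 trillion.

¥655 trillion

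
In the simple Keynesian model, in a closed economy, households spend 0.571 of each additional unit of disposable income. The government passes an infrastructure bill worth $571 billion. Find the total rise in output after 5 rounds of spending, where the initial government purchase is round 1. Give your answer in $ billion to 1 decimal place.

$1,250.2 billion

Round 1 adds ΔG = $571 billion; each later round is MPC = 0.571 times the previous.
After 5 rounds: 571 + 326.041 + 186.169411 + 106.302733681 + 60.698860931851 = ΔG·(1 − c^5)/(1 − c) = 571 × (1 − 0.060698860931851)/0.429 ≈ $1,250.2 billion.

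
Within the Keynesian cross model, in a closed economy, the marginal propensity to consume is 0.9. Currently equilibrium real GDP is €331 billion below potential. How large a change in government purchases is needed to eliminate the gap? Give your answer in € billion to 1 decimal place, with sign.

Spending multiplier = 1/(1 − MPC) = 1/(1 − 0.9) = 1/0.1 = 10.
Need ΔY = +€331 billion, so ΔG = ΔY/k = (+€331 billion) × 0.1 = +€33.1 billion.
The government should increase government purchases by €33.1 billion.

+€33.1 billion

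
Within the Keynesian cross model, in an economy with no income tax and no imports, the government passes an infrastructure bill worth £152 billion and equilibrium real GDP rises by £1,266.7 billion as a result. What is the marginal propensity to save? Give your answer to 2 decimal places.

0.12

Implied spending multiplier k = ΔY/ΔG = 1,266.7/152 ≈ 8.3336.
Since k = 1/(1 − MPC), MPC = 1 − 1/k = 1 − ΔG/ΔY = 1 − 152/1,266.7 ≈ 0.88.
MPS = 1 − MPC = 0.12.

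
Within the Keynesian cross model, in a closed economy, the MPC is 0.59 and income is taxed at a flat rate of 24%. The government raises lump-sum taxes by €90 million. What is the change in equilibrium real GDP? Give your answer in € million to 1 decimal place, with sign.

A lump-sum tax change of +€90 million shifts disposable income by −€90 million; first-round consumption changes by −c × ΔT = −0.59 × (+€90 million) = −€53.1 million.
Expenditure multiplier = 1/(1 − c(1−t)) = 1/(1 − 0.59×0.76) = 1/0.5516 ≈ 1.813.
The tax multiplier is −c × k ≈ −1.07, so ΔY = k × (−c·ΔT) = (−€53.1 million) / 0.5516 ≈ −€96.3 million.

−€96.3 million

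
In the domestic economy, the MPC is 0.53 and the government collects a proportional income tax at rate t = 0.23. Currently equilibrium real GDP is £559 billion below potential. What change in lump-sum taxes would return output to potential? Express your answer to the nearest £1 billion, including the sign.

Spending multiplier = 1/(1 − c(1−t)) = 1/(1 − 0.53×0.77) = 1/0.5919 ≈ 1.689.
Tax multiplier = −c·k = −0.53/0.5919 ≈ −0.895. Need ΔY = +£559 billion, so ΔT = ΔY/(−c·k) = −(+£559 billion) × 0.5919 / 0.53 ≈ −£624 billion.
The government should cut lump-sum taxes by £624 billion.

−£624 billion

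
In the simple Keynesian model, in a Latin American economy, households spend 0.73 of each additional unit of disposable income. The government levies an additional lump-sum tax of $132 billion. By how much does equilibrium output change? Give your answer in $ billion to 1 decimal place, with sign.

A lump-sum tax change of +$132 billion shifts disposable income by −$132 billion; first-round consumption changes by −c × ΔT = −0.73 × (+$132 billion) = −$96.36 billion.
Expenditure multiplier = 1/(1 − MPC) = 1/(1 − 0.73) = 1/0.27 ≈ 3.704.
The tax multiplier is −c × k ≈ −2.704, so ΔY = k × (−c·ΔT) = (−$96.36 billion) / 0.27 ≈ −$356.9 billion.

−$356.9 billion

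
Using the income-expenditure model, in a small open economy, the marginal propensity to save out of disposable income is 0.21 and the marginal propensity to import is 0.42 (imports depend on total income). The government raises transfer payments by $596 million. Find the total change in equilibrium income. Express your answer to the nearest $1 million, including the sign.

+$747 million

MPC = 1 − MPS = 1 − 0.21 = 0.79.
The transfer change shifts disposable income by +$596 million, so first-round consumption changes by c·ΔTR = 0.79 × (+$596 million) = +$470.84 million.
Expenditure multiplier = 1/(1 − c + m) = 1/(1 − 0.79 + 0.42) = 1/0.63 ≈ 1.587.
The transfer multiplier is c × k ≈ 1.254, so ΔY = k × (c·ΔTR) = (+$470.84 million) / 0.63 ≈ +$747 million.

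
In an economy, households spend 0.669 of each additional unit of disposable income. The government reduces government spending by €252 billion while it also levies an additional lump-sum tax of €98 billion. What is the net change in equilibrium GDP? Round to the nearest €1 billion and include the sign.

Expenditure multiplier = 1/(1 − MPC) = 1/(1 − 0.669) = 1/0.331 ≈ 3.021.
ΔG contributes k·ΔG = (−€252 billion) / 0.331 ≈ −€761.3 billion.
ΔT of +€98 billion changes first-round spending by −c·ΔT = −€65.562 billion, contributing k·(−c·ΔT) = (−€65.562 billion) / 0.331 ≈ −€198.1 billion.
Net ΔY = k(ΔG − c·ΔT) = (−€317.562 billion) / 0.331 ≈ −€959 billion.

−€959 billion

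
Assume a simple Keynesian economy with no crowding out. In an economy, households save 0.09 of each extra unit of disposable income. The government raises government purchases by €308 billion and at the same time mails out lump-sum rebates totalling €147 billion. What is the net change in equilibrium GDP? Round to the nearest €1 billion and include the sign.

MPC = 1 − MPS = 1 − 0.09 = 0.91.
Expenditure multiplier = 1/(1 − MPC) = 1/(1 − 0.91) = 1/0.09 ≈ 11.111.
ΔG contributes k·ΔG = (+€308 billion) / 0.09 ≈ +€3,422.2 billion.
ΔT of −€147 billion changes first-round spending by −c·ΔT = +€133.77 billion, contributing k·(−c·ΔT) = (+€133.77 billion) / 0.09 ≈ +€1,486.3 billion.
Net ΔY = k(ΔG − c·ΔT) = (+€441.77 billion) / 0.09 ≈ +€4,909 billion.

+€4,909 billion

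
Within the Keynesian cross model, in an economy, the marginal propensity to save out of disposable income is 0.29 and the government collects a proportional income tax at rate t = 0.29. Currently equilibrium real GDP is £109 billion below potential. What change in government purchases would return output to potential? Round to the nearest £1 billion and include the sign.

+£54 billion

MPC = 1 − MPS = 1 − 0.29 = 0.71.
Spending multiplier = 1/(1 − c(1−t)) = 1/(1 − 0.71×0.71) = 1/0.4959 ≈ 2.017.
Need ΔY = +£109 billion, so ΔG = ΔY/k = (+£109 billion) × 0.4959 ≈ +£54 billion.
The government should increase government purchases by £54 billion.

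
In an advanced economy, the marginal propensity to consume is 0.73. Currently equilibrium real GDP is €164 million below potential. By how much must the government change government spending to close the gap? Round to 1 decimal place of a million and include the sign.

+€44.3 million

Spending multiplier = 1/(1 − MPC) = 1/(1 − 0.73) = 1/0.27 ≈ 3.704.
Need ΔY = +€164 million, so ΔG = ΔY/k = (+€164 million) × 0.27 ≈ +€44.3 million.
The government should increase government spending by €44.3 million.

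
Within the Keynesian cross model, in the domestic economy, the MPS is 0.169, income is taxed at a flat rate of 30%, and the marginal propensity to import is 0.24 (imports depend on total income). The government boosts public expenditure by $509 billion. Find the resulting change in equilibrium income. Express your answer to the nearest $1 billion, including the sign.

+$773 billion

MPC = 1 − MPS = 1 − 0.169 = 0.831.
Expenditure multiplier = 1/(1 − c(1−t) + m) = 1/(1 − 0.831×0.7 + 0.24) = 1/0.6583 ≈ 1.519.
ΔY = k × ΔG = (+$509 billion) / 0.6583 ≈ +$773 billion.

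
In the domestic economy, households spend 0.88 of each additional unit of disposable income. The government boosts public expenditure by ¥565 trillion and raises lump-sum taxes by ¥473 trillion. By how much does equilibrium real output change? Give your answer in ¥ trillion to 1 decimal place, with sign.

Expenditure multiplier = 1/(1 − MPC) = 1/(1 − 0.88) = 1/0.12 ≈ 8.333.
ΔG contributes k·ΔG = (+¥565 trillion) / 0.12 ≈ +¥4,708.3 trillion.
ΔT of +¥473 trillion changes first-round spending by −c·ΔT = −¥416.24 trillion, contributing k·(−c·ΔT) = (−¥416.24 trillion) / 0.12 ≈ −¥3,468.7 trillion.
Net ΔY = k(ΔG − c·ΔT) = (+¥148.76 trillion) / 0.12 ≈ +¥1,239.7 trillion.

+¥1,239.7 trillion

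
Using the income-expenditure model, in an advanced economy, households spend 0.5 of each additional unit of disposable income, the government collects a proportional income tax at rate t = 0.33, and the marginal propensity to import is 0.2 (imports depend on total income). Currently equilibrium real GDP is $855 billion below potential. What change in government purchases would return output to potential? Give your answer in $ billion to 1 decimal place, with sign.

Spending multiplier = 1/(1 − c(1−t) + m) = 1/(1 − 0.5×0.67 + 0.2) = 1/0.865 ≈ 1.156.
Need ΔY = +$855 billion, so ΔG = ΔY/k = (+$855 billion) × 0.865 ≈ +$739.6 billion.
The government should increase government purchases by $739.6 billion.

+$739.6 billion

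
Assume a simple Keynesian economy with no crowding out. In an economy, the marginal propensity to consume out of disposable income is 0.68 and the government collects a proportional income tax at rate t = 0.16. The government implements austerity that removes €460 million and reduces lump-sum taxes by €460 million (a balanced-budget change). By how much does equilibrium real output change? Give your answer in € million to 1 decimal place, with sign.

−€343.3 million

Expenditure multiplier = 1/(1 − c(1−t)) = 1/(1 − 0.68×0.84) = 1/0.4288 ≈ 2.332.
ΔG contributes k·ΔG = (−€460 million) / 0.4288 ≈ −€1,072.8 million.
ΔT of −€460 million changes first-round spending by −c·ΔT = +€312.8 million, contributing k·(−c·ΔT) = (+€312.8 million) / 0.4288 ≈ +€729.5 million.
Net ΔY = k(ΔG − c·ΔT) = (−€147.2 million) / 0.4288 ≈ −€343.3 million.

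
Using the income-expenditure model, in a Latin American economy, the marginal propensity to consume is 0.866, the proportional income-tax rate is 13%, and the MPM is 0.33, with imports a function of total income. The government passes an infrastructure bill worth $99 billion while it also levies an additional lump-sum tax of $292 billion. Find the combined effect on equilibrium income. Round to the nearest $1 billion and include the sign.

Expenditure multiplier = 1/(1 − c(1−t) + m) = 1/(1 − 0.866×0.87 + 0.33) = 1/0.57658 ≈ 1.734.
ΔG contributes k·ΔG = (+$99 billion) / 0.57658 ≈ +$171.7 billion.
ΔT of +$292 billion changes first-round spending by −c·ΔT = −$252.872 billion, contributing k·(−c·ΔT) = (−$252.872 billion) / 0.57658 ≈ −$438.6 billion.
Net ΔY = k(ΔG − c·ΔT) = (−$153.872 billion) / 0.57658 ≈ −$267 billion.

−$267 billion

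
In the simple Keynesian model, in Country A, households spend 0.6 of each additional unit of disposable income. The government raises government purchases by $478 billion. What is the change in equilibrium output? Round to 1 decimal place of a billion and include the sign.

+$1,195.0 billion

Expenditure multiplier = 1/(1 − MPC) = 1/(1 − 0.6) = 1/0.4 = 2.5.
ΔY = k × ΔG = (+$478 billion) / 0.4 = +$1,195 billion.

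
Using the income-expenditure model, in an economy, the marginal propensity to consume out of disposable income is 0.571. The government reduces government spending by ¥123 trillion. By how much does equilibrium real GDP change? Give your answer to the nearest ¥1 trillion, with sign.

Expenditure multiplier = 1/(1 − MPC) = 1/(1 − 0.571) = 1/0.429 ≈ 2.331.
ΔY = k × ΔG = (−¥123 trillion) / 0.429 ≈ −¥287 trillion.

−¥287 trillion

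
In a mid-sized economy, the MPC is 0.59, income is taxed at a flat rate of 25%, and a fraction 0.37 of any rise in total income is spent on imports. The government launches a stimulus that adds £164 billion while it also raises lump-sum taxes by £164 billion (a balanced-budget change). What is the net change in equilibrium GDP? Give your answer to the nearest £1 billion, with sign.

+£72 billion

Expenditure multiplier = 1/(1 − c(1−t) + m) = 1/(1 − 0.59×0.75 + 0.37) = 1/0.9275 ≈ 1.078.
ΔG contributes k·ΔG = (+£164 billion) / 0.9275 ≈ +£176.8 billion.
ΔT of +£164 billion changes first-round spending by −c·ΔT = −£96.76 billion, contributing k·(−c·ΔT) = (−£96.76 billion) / 0.9275 ≈ −£104.3 billion.
Net ΔY = k(ΔG − c·ΔT) = (+£67.24 billion) / 0.9275 ≈ +£72 billion.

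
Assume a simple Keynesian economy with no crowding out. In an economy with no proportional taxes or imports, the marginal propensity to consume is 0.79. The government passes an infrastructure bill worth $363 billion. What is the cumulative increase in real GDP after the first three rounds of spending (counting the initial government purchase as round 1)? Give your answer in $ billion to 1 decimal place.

$876.3 billion

Round 1 adds ΔG = $363 billion; each later round is MPC = 0.79 times the previous.
After 3 rounds: 363 + 286.77 + 226.5483 = ΔG·(1 − c^3)/(1 − c) = 363 × (1 − 0.493039)/0.21 ≈ $876.3 billion.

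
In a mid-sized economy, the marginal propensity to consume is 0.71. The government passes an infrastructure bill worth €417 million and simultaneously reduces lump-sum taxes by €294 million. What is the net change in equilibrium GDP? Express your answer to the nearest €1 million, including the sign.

+€2,158 million

Expenditure multiplier = 1/(1 − MPC) = 1/(1 − 0.71) = 1/0.29 ≈ 3.448.
ΔG contributes k·ΔG = (+€417 million) / 0.29 ≈ +€1,437.9 million.
ΔT of −€294 million changes first-round spending by −c·ΔT = +€208.74 million, contributing k·(−c·ΔT) = (+€208.74 million) / 0.29 ≈ +€719.8 million.
Net ΔY = k(ΔG − c·ΔT) = (+€625.74 million) / 0.29 ≈ +€2,158 million.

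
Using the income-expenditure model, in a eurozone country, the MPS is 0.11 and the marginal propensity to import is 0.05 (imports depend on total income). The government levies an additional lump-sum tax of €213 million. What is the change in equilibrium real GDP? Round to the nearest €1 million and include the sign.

MPC = 1 − MPS = 1 − 0.11 = 0.89.
A lump-sum tax change of +€213 million shifts disposable income by −€213 million; first-round consumption changes by −c × ΔT = −0.89 × (+€213 million) = −€189.57 million.
Expenditure multiplier = 1/(1 − c + m) = 1/(1 − 0.89 + 0.05) = 1/0.16 = 6.25.
The tax multiplier is −c × k ≈ −5.563, so ΔY = k × (−c·ΔT) = (−€189.57 million) / 0.16 ≈ −€1,185 million.

−€1,185 million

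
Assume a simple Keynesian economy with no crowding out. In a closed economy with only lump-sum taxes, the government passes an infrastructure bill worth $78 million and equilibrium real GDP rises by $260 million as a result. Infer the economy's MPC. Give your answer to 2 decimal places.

0.70

Implied spending multiplier k = ΔY/ΔG = 260/78 ≈ 3.3333.
Since k = 1/(1 − MPC), MPC = 1 − 1/k = 1 − ΔG/ΔY = 1 − 78/260 = 0.70.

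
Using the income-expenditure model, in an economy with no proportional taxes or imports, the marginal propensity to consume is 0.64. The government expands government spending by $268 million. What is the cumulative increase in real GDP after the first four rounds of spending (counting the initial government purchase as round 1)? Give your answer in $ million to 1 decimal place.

$619.5 million

Round 1 adds ΔG = $268 million; each later round is MPC = 0.64 times the previous.
After 4 rounds: 268 + 171.52 + 109.7728 + 70.254592 = ΔG·(1 − c^4)/(1 − c) = 268 × (1 − 0.16777216)/0.36 ≈ $619.5 million.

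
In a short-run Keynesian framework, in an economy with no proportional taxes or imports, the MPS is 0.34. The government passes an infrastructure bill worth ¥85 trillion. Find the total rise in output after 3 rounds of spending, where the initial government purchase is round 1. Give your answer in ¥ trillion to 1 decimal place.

MPC = 1 − MPS = 1 − 0.34 = 0.66.
Round 1 adds ΔG = ¥85 trillion; each later round is MPC = 0.66 times the previous.
After 3 rounds: 85 + 56.1 + 37.026 = ΔG·(1 − c^3)/(1 − c) = 85 × (1 − 0.287496)/0.34 ≈ ¥178.1 trillion.

¥178.1 trillion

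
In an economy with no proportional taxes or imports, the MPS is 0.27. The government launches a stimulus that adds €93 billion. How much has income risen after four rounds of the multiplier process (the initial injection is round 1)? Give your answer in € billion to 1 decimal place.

€246.6 billion

MPC = 1 − MPS = 1 − 0.27 = 0.73.
Round 1 adds ΔG = €93 billion; each later round is MPC = 0.73 times the previous.
After 4 rounds: 93 + 67.89 + 49.5597 + 36.178581 = ΔG·(1 − c^4)/(1 − c) = 93 × (1 − 0.28398241)/0.27 ≈ €246.6 billion.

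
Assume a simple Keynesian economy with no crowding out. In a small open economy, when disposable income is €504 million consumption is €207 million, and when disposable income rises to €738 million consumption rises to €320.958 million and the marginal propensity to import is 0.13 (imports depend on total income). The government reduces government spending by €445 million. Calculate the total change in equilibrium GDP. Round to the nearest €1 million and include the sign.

MPC = ΔC/ΔYd = (320.958 − 207)/(738 − 504) = 113.958/234 = 0.487.
Expenditure multiplier = 1/(1 − c + m) = 1/(1 − 0.487 + 0.13) = 1/0.643 ≈ 1.555.
ΔY = k × ΔG = (−€445 million) / 0.643 ≈ −€692 million.

−€692 million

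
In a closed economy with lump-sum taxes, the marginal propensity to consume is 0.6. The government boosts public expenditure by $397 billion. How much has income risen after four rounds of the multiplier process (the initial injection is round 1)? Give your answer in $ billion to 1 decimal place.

Round 1 adds ΔG = $397 billion; each later round is MPC = 0.6 times the previous.
After 4 rounds: 397 + 238.2 + 142.92 + 85.752 = ΔG·(1 − c^4)/(1 − c) = 397 × (1 − 0.1296)/0.4 ≈ $863.9 billion.

$863.9 billion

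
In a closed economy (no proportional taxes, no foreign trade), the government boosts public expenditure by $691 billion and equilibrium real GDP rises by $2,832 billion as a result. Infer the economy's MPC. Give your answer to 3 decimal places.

Implied spending multiplier k = ΔY/ΔG = 2,832/691 ≈ 4.0984.
Since k = 1/(1 − MPC), MPC = 1 − 1/k = 1 − ΔG/ΔY = 1 − 691/2,832 ≈ 0.756.

0.756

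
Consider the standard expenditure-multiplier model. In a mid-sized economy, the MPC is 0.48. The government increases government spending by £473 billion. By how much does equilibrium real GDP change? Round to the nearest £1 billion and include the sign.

Government-spending multiplier = 1/(1 − MPC) = 1/(1 − 0.48) = 1/0.52 ≈ 1.923.
ΔY = k × ΔG = (+£473 billion) / 0.52 ≈ +£910 billion.

+£910 billion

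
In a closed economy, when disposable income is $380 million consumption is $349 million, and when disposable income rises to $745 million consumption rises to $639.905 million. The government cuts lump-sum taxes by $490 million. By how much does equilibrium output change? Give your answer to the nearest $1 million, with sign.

+$1,924 million

MPC = ΔC/ΔYd = (639.905 − 349)/(745 − 380) = 290.905/365 = 0.797.
A lump-sum tax change of −$490 million shifts disposable income by +$490 million; first-round consumption changes by −c × ΔT = −0.797 × (−$490 million) = +$390.53 million.
Expenditure multiplier = 1/(1 − MPC) = 1/(1 − 0.797) = 1/0.203 ≈ 4.926.
The tax multiplier is −c × k ≈ −3.926, so ΔY = k × (−c·ΔT) = (+$390.53 million) / 0.203 ≈ +$1,924 million.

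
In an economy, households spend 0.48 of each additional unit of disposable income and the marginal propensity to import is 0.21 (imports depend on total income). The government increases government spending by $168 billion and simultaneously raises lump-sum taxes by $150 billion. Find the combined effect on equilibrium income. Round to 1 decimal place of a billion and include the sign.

Expenditure multiplier = 1/(1 − c + m) = 1/(1 − 0.48 + 0.21) = 1/0.73 ≈ 1.37.
ΔG contributes k·ΔG = (+$168 billion) / 0.73 ≈ +$230.1 billion.
ΔT of +$150 billion changes first-round spending by −c·ΔT = −$72 billion, contributing k·(−c·ΔT) = (−$72 billion) / 0.73 ≈ −$98.6 billion.
Net ΔY = k(ΔG − c·ΔT) = (+$96 billion) / 0.73 ≈ +$131.5 billion.

+$131.5 billion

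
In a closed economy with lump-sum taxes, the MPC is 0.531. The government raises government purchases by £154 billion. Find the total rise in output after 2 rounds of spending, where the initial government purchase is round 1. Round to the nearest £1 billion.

£236 billion

Round 1 adds ΔG = £154 billion; each later round is MPC = 0.531 times the previous.
After 2 rounds: 154 + 81.774 = ΔG·(1 − c^2)/(1 − c) = 154 × (1 − 0.281961)/0.469 ≈ £236 billion.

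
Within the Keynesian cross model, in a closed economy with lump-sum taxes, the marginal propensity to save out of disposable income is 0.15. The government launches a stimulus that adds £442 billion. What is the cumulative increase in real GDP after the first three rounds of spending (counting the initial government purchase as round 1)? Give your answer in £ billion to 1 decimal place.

MPC = 1 − MPS = 1 − 0.15 = 0.85.
Round 1 adds ΔG = £442 billion; each later round is MPC = 0.85 times the previous.
After 3 rounds: 442 + 375.7 + 319.345 = ΔG·(1 − c^3)/(1 − c) = 442 × (1 − 0.614125)/0.15 ≈ £1,137 billion.

£1,137.0 billion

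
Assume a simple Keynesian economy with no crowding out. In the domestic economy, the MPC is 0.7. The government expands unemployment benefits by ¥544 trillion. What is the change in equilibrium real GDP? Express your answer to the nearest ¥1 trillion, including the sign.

+¥1,269 trillion

The transfer change shifts disposable income by +¥544 trillion, so first-round consumption changes by c·ΔTR = 0.7 × (+¥544 trillion) = +¥380.8 trillion.
Expenditure multiplier = 1/(1 − MPC) = 1/(1 − 0.7) = 1/0.3 ≈ 3.333.
The transfer multiplier is c × k ≈ 2.333, so ΔY = k × (c·ΔTR) = (+¥380.8 trillion) / 0.3 ≈ +¥1,269 trillion.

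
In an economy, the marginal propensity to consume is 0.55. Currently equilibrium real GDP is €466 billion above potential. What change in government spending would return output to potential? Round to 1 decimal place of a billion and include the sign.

−€209.7 billion

Spending multiplier = 1/(1 − MPC) = 1/(1 − 0.55) = 1/0.45 ≈ 2.222.
Need ΔY = −€466 billion, so ΔG = ΔY/k = (−€466 billion) × 0.45 = −€209.7 billion.
The government should cut government spending by €209.7 billion.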